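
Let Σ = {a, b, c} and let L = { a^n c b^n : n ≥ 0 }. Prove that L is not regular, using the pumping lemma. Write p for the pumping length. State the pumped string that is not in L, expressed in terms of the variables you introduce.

Toward a contradiction, assume L is regular with pumping length p.
Take w = a^p c b^p ∈ L with |w| = 2p+1 ≥ p.
The pumping lemma gives a decomposition w = xyz where |xy| ≤ p and |y| ≥ 1.
Because |xy| ≤ p and w begins with p copies of a, we have y = a^k with 1 ≤ k ≤ p.
Pump with i = 2: xy^2z = a^{p+k} c b^p, which would require p+k = p. But k ≥ 1, so xy^2z ∉ L.
This contradicts the pumping lemma, so L is not regular.

a^{p+k} c b^p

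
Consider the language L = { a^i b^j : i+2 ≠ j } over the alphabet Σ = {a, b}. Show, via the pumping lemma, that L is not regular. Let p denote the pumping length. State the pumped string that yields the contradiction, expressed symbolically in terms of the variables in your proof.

Assume L is regular; let p be its pumping constant.
Choose w = a^p b^{p+p!+2}. Since p ≠ (p+p!+2)-2 = p+p!, w ∈ L; and |w| ≥ p.
By the pumping lemma, w = xyz with |xy| ≤ p and |y| > 0.
Because |xy| ≤ p and w begins with p copies of a, we have y = a^k with 1 ≤ k ≤ p.
Since 1 ≤ k ≤ p, k divides p!; set t = 1 + p!/k. Then xy^t z has p + (p!/k)·k = p + p! copies of a. Now the a-count is p+p! and (b-count)-2 = (p+p!+2)-2 = p+p!, so i+2 ≠ j fails. So xy^t z = a^{p+p!} b^{p+p!+2} ∉ L.
Contradiction. Therefore L is not regular.

a^{p+p!} b^{p+p!+2}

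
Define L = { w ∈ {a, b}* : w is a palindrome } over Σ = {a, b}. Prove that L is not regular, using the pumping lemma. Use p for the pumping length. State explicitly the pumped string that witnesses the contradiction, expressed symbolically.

Suppose for contradiction that L is regular, and let p be the pumping length.
Take w = a^p b a^p, a palindrome of length 2p+1 ≥ p.
By the pumping lemma, w = xyz with |xy| ≤ p and |y| ≥ 1.
Because |xy| ≤ p and w begins with p copies of a, we have y = a^k with 1 ≤ k ≤ p.
Pump with i = 2: xy^2z = a^{p+k} b a^p. Its reverse is a^p b a^{p+k}, which differs from xy^2z since k ≥ 1. So xy^2z is not a palindrome and xy^2z ∉ L.
This is a contradiction; hence L is not regular.

a^{p+k} b a^p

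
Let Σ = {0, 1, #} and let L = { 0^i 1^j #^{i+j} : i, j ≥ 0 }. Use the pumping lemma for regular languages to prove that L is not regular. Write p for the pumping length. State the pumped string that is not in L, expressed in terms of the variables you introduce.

0^{p+k} 1^p #^{2p}

Suppose for contradiction that L is regular, and let p be the pumping length.
Take w = 0^p 1^p #^{2p} ∈ L (with i=j=p, i+j=2p), |w| = 4p ≥ p.
Write w = xyz as guaranteed by the lemma, with |xy| ≤ p and |y| > 0.
The first p characters of w are 0's, so xy (and hence y) consists only of 0's. Write y = 0^k, 1 ≤ k ≤ p.
Consider xy^2z = 0^{p+k} 1^p #^{2p}. Now the 0- and 1-counts sum to 2p+k, but the #-count is 2p ≠ 2p+k. So xy^2z ∉ L.
Contradiction. Therefore L is not regular.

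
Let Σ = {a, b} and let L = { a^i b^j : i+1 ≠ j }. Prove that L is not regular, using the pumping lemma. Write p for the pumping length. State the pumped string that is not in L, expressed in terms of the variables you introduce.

Assume L is regular; let p be its pumping constant.
Choose w = a^p b^{p+p!+1}. Since p ≠ (p+p!+1)-1 = p+p!, w ∈ L; and |w| ≥ p.
Write w = xyz as guaranteed by the lemma, with |xy| ≤ p and y is nonempty.
Since the first p symbols of w are all a's and |xy| ≤ p, y lies entirely in the leading a-block: y = a^k for some k with 1 ≤ k ≤ p.
Since 1 ≤ k ≤ p, k divides p!; set t = 1 + p!/k. Then xy^t z has p + (p!/k)·k = p + p! copies of a. Now the a-count is p+p! and (b-count)-1 = (p+p!+1)-1 = p+p!, so i+1 ≠ j fails. So xy^t z = a^{p+p!} b^{p+p!+1} ∉ L.
This contradicts the pumping lemma, so L is not regular.

a^{p+p!} b^{p+p!+1}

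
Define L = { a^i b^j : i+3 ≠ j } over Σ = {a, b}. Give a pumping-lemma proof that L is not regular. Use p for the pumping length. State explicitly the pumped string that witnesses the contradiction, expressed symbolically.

a^{p+p!} b^{p+p!+3}

Assume L is regular; let p be its pumping constant.
Choose w = a^p b^{p+p!+3}. Since p ≠ (p+p!+3)-3 = p+p!, w ∈ L; and |w| ≥ p.
Write w = xyz as guaranteed by the lemma, with |xy| ≤ p and |y| > 0.
Since the first p symbols of w are all a's and |xy| ≤ p, y lies entirely in the leading a-block: y = a^k for some k with 1 ≤ k ≤ p.
Since 1 ≤ k ≤ p, k divides p!; set t = 1 + p!/k. Then xy^t z has p + (p!/k)·k = p + p! copies of a. Now the a-count is p+p! and (b-count)-3 = (p+p!+3)-3 = p+p!, so i+3 ≠ j fails. So xy^t z = a^{p+p!} b^{p+p!+3} ∉ L.
This is a contradiction; hence L is not regular.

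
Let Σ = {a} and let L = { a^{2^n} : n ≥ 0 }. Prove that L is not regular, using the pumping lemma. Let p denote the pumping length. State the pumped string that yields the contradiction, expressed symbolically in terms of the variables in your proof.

Assume L is regular. Let p be the pumping length given by the pumping lemma.
Take w = a^{2^p} ∈ L with |w| = 2^p ≥ p.
By the pumping lemma, w = xyz with |xy| ≤ p and y is nonempty.
Then y = a^k for some k with 1 ≤ k ≤ p.
Pump with i = 2: xy^2z = a^{2^p+k}. Since 1 ≤ k ≤ p < 2^p, we have 2^p < 2^p+k < 2^{p+1}, so 2^p+k is not a power of 2. So xy^2z ∉ L.
Contradiction. Therefore L is not regular.

a^{2^p+k}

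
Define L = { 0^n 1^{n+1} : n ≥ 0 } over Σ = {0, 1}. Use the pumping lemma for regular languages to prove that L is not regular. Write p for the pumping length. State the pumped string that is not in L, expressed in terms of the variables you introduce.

0^{p+k} 1^{p+1}

Suppose for contradiction that L is regular, and let p be the pumping length.
Take w = 0^p 1^{p+1}. Then w ∈ L and |w| = 2p+1 ≥ p.
The pumping lemma gives a decomposition w = xyz where |xy| ≤ p and |y| > 0.
The first p characters of w are 0's, so xy (and hence y) consists only of 0's. Write y = 0^k, 1 ≤ k ≤ p.
Pump with i = 2: xy^2z = 0^{p+k} 1^{p+1}. For this to lie in L we would need p+1 = (p+k)+1, which forces k = 0. But k ≥ 1, so xy^2z ∉ L.
This is a contradiction; hence L is not regular.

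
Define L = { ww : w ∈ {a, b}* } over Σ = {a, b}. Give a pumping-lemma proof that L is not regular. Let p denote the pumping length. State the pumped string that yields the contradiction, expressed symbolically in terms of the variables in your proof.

Assume L is regular. Let p be the pumping length given by the pumping lemma.
Take w = a^p b^p a^p b^p = uu where u = a^pb^p; then w ∈ L and |w| = 4p ≥ p.
Write w = xyz as guaranteed by the lemma, with |xy| ≤ p and |y| ≥ 1.
Because |xy| ≤ p and w begins with p copies of a, we have y = a^k with 1 ≤ k ≤ p.
Pump with i = 2: xy^2z = a^{p+k} b^p a^p b^p, of length 4p+k. Suppose this equals vv. The string starts with a and ends with b, so v does too; thus the boundary between the two copies of v is a b→a transition. There is exactly one such transition, at position 2p+k, so |v| = 2p+k and |vv| = 4p+2k ≠ 4p+k since k ≥ 1. So xy^2z ∉ L.
Contradiction. Therefore L is not regular.

a^{p+k} b^p a^p b^p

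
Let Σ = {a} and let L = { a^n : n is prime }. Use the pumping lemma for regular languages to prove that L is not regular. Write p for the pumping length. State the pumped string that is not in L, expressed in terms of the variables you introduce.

Toward a contradiction, assume L is regular with pumping length p.
Let q be a prime with q ≥ p+2 (infinitely many primes exist), and take w = a^q ∈ L with |w| = q ≥ p.
The pumping lemma gives a decomposition w = xyz where |xy| ≤ p and y is nonempty.
Then y = a^k for some k with 1 ≤ k ≤ p.
Since 1 ≤ k ≤ p, |xz| = q-k. Pump with i = q+1: |xy^{q+1}z| = (q-k)+(q+1)k = q+qk = q(1+k), which is composite (both factors ≥ 2). So xy^{q+1}z = a^{q(1+k)} ∉ L.
Contradiction. Therefore L is not regular.

a^{q(1+k)}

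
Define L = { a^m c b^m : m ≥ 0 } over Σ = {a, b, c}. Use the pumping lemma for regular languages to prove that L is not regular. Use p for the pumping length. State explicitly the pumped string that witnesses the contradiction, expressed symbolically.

a^{p+k} c b^p

Suppose for contradiction that L is regular, and let p be the pumping length.
Take w = a^p c b^p ∈ L with |w| = 2p+1 ≥ p.
The pumping lemma gives a decomposition w = xyz where |xy| ≤ p and y is nonempty.
The first p characters of w are a's, so xy (and hence y) consists only of a's. Write y = a^k, 1 ≤ k ≤ p.
Pump with i = 2: xy^2z = a^{p+k} c b^p, which would require p+k = p. But k ≥ 1, so xy^2z ∉ L.
This contradicts the pumping lemma, so L is not regular.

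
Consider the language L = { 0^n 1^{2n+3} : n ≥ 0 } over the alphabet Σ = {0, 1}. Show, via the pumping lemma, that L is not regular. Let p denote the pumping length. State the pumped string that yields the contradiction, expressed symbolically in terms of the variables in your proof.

0^{p+k} 1^{2p+3}

Toward a contradiction, assume L is regular with pumping length p.
Take w = 0^p 1^{2p+3}. Then w ∈ L and |w| = 3p+3 ≥ p.
Write w = xyz as guaranteed by the lemma, with |xy| ≤ p and |y| > 0.
Because |xy| ≤ p and w begins with p copies of 0, we have y = 0^k with 1 ≤ k ≤ p.
Pump with i = 2: xy^2z = 0^{p+k} 1^{2p+3}. For this to lie in L we would need 2p+3 = 2(p+k)+3, which forces k = 0. But k ≥ 1, so xy^2z ∉ L.
This contradicts the pumping lemma, so L is not regular.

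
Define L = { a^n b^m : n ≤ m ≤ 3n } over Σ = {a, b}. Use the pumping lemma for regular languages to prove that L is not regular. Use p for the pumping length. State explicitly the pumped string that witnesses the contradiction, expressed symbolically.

Assume L is regular; let p be its pumping constant.
Take w = a^p b^p ∈ L (since p ≤ p ≤ 3p), with |w| = 2p ≥ p.
The pumping lemma gives a decomposition w = xyz where |xy| ≤ p and |y| > 0.
Since the first p symbols of w are all a's and |xy| ≤ p, y lies entirely in the leading a-block: y = a^k for some k with 1 ≤ k ≤ p.
Pump with i = 2: xy^2z = a^{p+k} b^p. Now n = p+k > p = m, so the condition n ≤ m fails. Thus xy^2z ∉ L.
Contradiction. Therefore L is not regular.

a^{p+k} b^p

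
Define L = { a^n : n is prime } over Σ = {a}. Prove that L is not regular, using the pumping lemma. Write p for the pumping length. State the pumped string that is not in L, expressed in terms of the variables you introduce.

a^{q(1+k)}

Assume L is regular. Let p be the pumping length given by the pumping lemma.
Let q be a prime with q ≥ p+2 (infinitely many primes exist), and take w = a^q ∈ L with |w| = q ≥ p.
By the pumping lemma, w = xyz with |xy| ≤ p and |y| ≥ 1.
Then y = a^k for some k with 1 ≤ k ≤ p.
Since 1 ≤ k ≤ p, |xz| = q-k. Pump with i = q+1: |xy^{q+1}z| = (q-k)+(q+1)k = q+qk = q(1+k), which is composite (both factors ≥ 2). So xy^{q+1}z = a^{q(1+k)} ∉ L.
Contradiction. Therefore L is not regular.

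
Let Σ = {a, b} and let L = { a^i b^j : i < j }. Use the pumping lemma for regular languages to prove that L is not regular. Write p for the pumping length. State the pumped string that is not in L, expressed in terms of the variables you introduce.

a^{p+k} b^{p+1}

Toward a contradiction, assume L is regular with pumping length p.
Choose w = a^p b^{p+1} ∈ L, with |w| = 2p+1 ≥ p.
The pumping lemma gives a decomposition w = xyz where |xy| ≤ p and y is nonempty.
The first p characters of w are a's, so xy (and hence y) consists only of a's. Write y = a^k, 1 ≤ k ≤ p.
Consider xy^2z = a^{p+k} b^{p+1}. Since k ≥ 1, the a-count p+k is at least p+1, so i < j fails; thus xy^2z ∉ L.
Contradiction. Therefore L is not regular.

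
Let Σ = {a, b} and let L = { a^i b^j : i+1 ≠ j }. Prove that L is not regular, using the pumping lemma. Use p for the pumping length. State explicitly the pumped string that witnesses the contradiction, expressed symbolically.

Assume L is regular. Let p be the pumping length given by the pumping lemma.
Choose w = a^p b^{p+p!+1}. Since p ≠ (p+p!+1)-1 = p+p!, w ∈ L; and |w| ≥ p.
By the pumping lemma, w = xyz with |xy| ≤ p and y is nonempty.
Since the first p symbols of w are all a's and |xy| ≤ p, y lies entirely in the leading a-block: y = a^k for some k with 1 ≤ k ≤ p.
Since 1 ≤ k ≤ p, k divides p!; set t = 1 + p!/k. Then xy^t z has p + (p!/k)·k = p + p! copies of a. Now the a-count is p+p! and (b-count)-1 = (p+p!+1)-1 = p+p!, so i+1 ≠ j fails. So xy^t z = a^{p+p!} b^{p+p!+1} ∉ L.
This is a contradiction; hence L is not regular.

a^{p+p!} b^{p+p!+1}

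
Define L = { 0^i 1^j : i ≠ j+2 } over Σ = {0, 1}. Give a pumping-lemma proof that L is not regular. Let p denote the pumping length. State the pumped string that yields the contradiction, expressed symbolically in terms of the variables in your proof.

Toward a contradiction, assume L is regular with pumping length p.
Choose w = 0^p 1^{p+p!-2}. Since p ≠ (p+p!-2)+2 = p+p!, w ∈ L; and |w| ≥ p.
Write w = xyz as guaranteed by the lemma, with |xy| ≤ p and |y| > 0.
The first p characters of w are 0's, so xy (and hence y) consists only of 0's. Write y = 0^k, 1 ≤ k ≤ p.
Since 1 ≤ k ≤ p, k divides p!; set t = 1 + p!/k. Then xy^t z has p + (p!/k)·k = p + p! copies of 0. Now the 0-count is p+p! and (1-count)+2 = (p+p!-2)+2 = p+p!, so i ≠ j+2 fails. So xy^t z = 0^{p+p!} 1^{p+p!-2} ∉ L.
This contradicts the pumping lemma, so L is not regular.

0^{p+p!} 1^{p+p!-2}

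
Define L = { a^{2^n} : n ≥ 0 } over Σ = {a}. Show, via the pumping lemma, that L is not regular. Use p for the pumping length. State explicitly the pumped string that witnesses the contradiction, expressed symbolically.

a^{2^p+k}

Toward a contradiction, assume L is regular with pumping length p.
Take w = a^{2^p} ∈ L with |w| = 2^p ≥ p.
Write w = xyz as guaranteed by the lemma, with |xy| ≤ p and |y| ≥ 1.
Then y = a^k for some k with 1 ≤ k ≤ p.
Pump with i = 2: xy^2z = a^{2^p+k}. Since 1 ≤ k ≤ p < 2^p, we have 2^p < 2^p+k < 2^{p+1}, so 2^p+k is not a power of 2. So xy^2z ∉ L.
Contradiction. Therefore L is not regular.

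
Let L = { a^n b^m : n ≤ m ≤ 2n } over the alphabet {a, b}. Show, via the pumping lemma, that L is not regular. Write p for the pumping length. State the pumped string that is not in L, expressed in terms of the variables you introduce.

a^{p+k} b^p

Toward a contradiction, assume L is regular with pumping length p.
Take w = a^p b^p ∈ L (since p ≤ p ≤ 2p), with |w| = 2p ≥ p.
Write w = xyz as guaranteed by the lemma, with |xy| ≤ p and |y| ≥ 1.
Because |xy| ≤ p and w begins with p copies of a, we have y = a^k with 1 ≤ k ≤ p.
Pump with i = 2: xy^2z = a^{p+k} b^p. Now n = p+k > p = m, so the condition n ≤ m fails. Thus xy^2z ∉ L.
This contradicts the pumping lemma, so L is not regular.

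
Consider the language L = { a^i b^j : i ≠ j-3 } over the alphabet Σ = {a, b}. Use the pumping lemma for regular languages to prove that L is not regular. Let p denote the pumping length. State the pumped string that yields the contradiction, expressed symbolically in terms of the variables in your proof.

a^{p+p!} b^{p+p!+3}

Assume L is regular; let p be its pumping constant.
Choose w = a^p b^{p+p!+3}. Since p ≠ (p+p!+3)-3 = p+p!, w ∈ L; and |w| ≥ p.
Write w = xyz as guaranteed by the lemma, with |xy| ≤ p and |y| ≥ 1.
The first p characters of w are a's, so xy (and hence y) consists only of a's. Write y = a^k, 1 ≤ k ≤ p.
Since 1 ≤ k ≤ p, k divides p!; set t = 1 + p!/k. Then xy^t z has p + (p!/k)·k = p + p! copies of a. Now the a-count is p+p! and (b-count)-3 = (p+p!+3)-3 = p+p!, so i ≠ j-3 fails. So xy^t z = a^{p+p!} b^{p+p!+3} ∉ L.
This contradicts the pumping lemma, so L is not regular.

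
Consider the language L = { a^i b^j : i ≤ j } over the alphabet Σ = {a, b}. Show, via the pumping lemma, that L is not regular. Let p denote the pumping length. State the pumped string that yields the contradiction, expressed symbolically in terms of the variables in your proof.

a^{p+k} b^p

Suppose for contradiction that L is regular, and let p be the pumping length.
Choose w = a^p b^p ∈ L, with |w| = 2p ≥ p.
The pumping lemma gives a decomposition w = xyz where |xy| ≤ p and |y| > 0.
Because |xy| ≤ p and w begins with p copies of a, we have y = a^k with 1 ≤ k ≤ p.
Consider xy^2z = a^{p+k} b^p. Since k ≥ 1, the a-count p+k exceeds the b-count p, so i ≤ j fails; thus xy^2z ∉ L.
This contradicts the pumping lemma, so L is not regular.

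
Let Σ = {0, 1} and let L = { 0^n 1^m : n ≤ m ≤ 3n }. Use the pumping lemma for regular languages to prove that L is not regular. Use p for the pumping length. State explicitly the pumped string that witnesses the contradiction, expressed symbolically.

0^{p+k} 1^p

Toward a contradiction, assume L is regular with pumping length p.
Take w = 0^p 1^p ∈ L (since p ≤ p ≤ 3p), with |w| = 2p ≥ p.
Write w = xyz as guaranteed by the lemma, with |xy| ≤ p and |y| > 0.
The first p characters of w are 0's, so xy (and hence y) consists only of 0's. Write y = 0^k, 1 ≤ k ≤ p.
Pump with i = 2: xy^2z = 0^{p+k} 1^p. Now n = p+k > p = m, so the condition n ≤ m fails. Thus xy^2z ∉ L.
This contradicts the pumping lemma, so L is not regular.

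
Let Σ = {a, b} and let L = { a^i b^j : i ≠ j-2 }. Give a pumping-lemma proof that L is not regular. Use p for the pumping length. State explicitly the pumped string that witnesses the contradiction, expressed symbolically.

a^{p+p!} b^{p+p!+2}

Assume L is regular. Let p be the pumping length given by the pumping lemma.
Choose w = a^p b^{p+p!+2}. Since p ≠ (p+p!+2)-2 = p+p!, w ∈ L; and |w| ≥ p.
The pumping lemma gives a decomposition w = xyz where |xy| ≤ p and |y| ≥ 1.
Since the first p symbols of w are all a's and |xy| ≤ p, y lies entirely in the leading a-block: y = a^k for some k with 1 ≤ k ≤ p.
Since 1 ≤ k ≤ p, k divides p!; set t = 1 + p!/k. Then xy^t z has p + (p!/k)·k = p + p! copies of a. Now the a-count is p+p! and (b-count)-2 = (p+p!+2)-2 = p+p!, so i ≠ j-2 fails. So xy^t z = a^{p+p!} b^{p+p!+2} ∉ L.
This is a contradiction; hence L is not regular.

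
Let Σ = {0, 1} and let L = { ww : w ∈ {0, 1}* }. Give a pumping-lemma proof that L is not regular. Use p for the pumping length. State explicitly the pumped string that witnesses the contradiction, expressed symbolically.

0^{p+k} 1^p 0^p 1^p

Suppose for contradiction that L is regular, and let p be the pumping length.
Take w = 0^p 1^p 0^p 1^p = uu where u = 0^p1^p; then w ∈ L and |w| = 4p ≥ p.
By the pumping lemma, w = xyz with |xy| ≤ p and |y| > 0.
The first p characters of w are 0's, so xy (and hence y) consists only of 0's. Write y = 0^k, 1 ≤ k ≤ p.
Pump with i = 2: xy^2z = 0^{p+k} 1^p 0^p 1^p, of length 4p+k. Suppose this equals vv. The string starts with 0 and ends with 1, so v does too; thus the boundary between the two copies of v is a 1→0 transition. There is exactly one such transition, at position 2p+k, so |v| = 2p+k and |vv| = 4p+2k ≠ 4p+k since k ≥ 1. So xy^2z ∉ L.
This contradicts the pumping lemma, so L is not regular.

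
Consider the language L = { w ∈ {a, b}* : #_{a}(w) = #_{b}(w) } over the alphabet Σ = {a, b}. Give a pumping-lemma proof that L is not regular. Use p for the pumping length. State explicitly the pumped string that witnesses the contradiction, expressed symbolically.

Suppose for contradiction that L is regular, and let p be the pumping length.
Choose w = a^p b^p ∈ L with |w| = 2p ≥ p.
The pumping lemma gives a decomposition w = xyz where |xy| ≤ p and y is nonempty.
The first p characters of w are a's, so xy (and hence y) consists only of a's. Write y = a^k, 1 ≤ k ≤ p.
Pump with i = 2: xy^2z = a^{p+k} b^p has p+k occurrences of a but only p of b. Since k ≥ 1 the counts differ, so xy^2z ∉ L.
This is a contradiction; hence L is not regular.

a^{p+k} b^p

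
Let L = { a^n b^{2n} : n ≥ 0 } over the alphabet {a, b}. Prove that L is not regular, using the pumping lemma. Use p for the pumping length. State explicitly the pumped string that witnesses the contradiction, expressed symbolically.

Suppose for contradiction that L is regular, and let p be the pumping length.
Let w = a^p b^{2p} ∈ L; note |w| = 3p ≥ p.
Write w = xyz as guaranteed by the lemma, with |xy| ≤ p and |y| > 0.
Because |xy| ≤ p and w begins with p copies of a, we have y = a^k with 1 ≤ k ≤ p.
Pump with i = 2: xy^2z = a^{p+k} b^{2p}. For this to lie in L we would need 2p = 2(p+k), which forces k = 0. But k ≥ 1, so xy^2z ∉ L.
This is a contradiction; hence L is not regular.

a^{p+k} b^{2p}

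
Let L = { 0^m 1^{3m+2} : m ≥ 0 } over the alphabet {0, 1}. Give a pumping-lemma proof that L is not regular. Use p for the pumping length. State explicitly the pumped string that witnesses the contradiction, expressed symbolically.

Assume L is regular. Let p be the pumping length given by the pumping lemma.
Let w = 0^p 1^{3p+2} ∈ L; note |w| = 4p+2 ≥ p.
The pumping lemma gives a decomposition w = xyz where |xy| ≤ p and |y| > 0.
Because |xy| ≤ p and w begins with p copies of 0, we have y = 0^k with 1 ≤ k ≤ p.
Pump with i = 2: xy^2z = 0^{p+k} 1^{3p+2}. For this to lie in L we would need 3p+2 = 3(p+k)+2, which forces k = 0. But k ≥ 1, so xy^2z ∉ L.
Contradiction. Therefore L is not regular.

0^{p+k} 1^{3p+2}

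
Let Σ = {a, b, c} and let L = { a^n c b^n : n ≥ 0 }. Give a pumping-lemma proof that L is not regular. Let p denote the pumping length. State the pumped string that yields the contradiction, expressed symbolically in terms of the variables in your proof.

a^{p+k} c b^p

Suppose for contradiction that L is regular, and let p be the pumping length.
Take w = a^p c b^p ∈ L with |w| = 2p+1 ≥ p.
By the pumping lemma, w = xyz with |xy| ≤ p and |y| > 0.
Since the first p symbols of w are all a's and |xy| ≤ p, y lies entirely in the leading a-block: y = a^k for some k with 1 ≤ k ≤ p.
Pump with i = 2: xy^2z = a^{p+k} c b^p, which would require p+k = p. But k ≥ 1, so xy^2z ∉ L.
This is a contradiction; hence L is not regular.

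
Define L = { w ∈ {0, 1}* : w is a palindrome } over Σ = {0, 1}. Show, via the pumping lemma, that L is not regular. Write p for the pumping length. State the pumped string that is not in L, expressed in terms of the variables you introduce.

Assume L is regular; let p be its pumping constant.
Take w = 0^p 1 0^p, a palindrome of length 2p+1 ≥ p.
By the pumping lemma, w = xyz with |xy| ≤ p and |y| ≥ 1.
The first p characters of w are 0's, so xy (and hence y) consists only of 0's. Write y = 0^k, 1 ≤ k ≤ p.
Pump with i = 2: xy^2z = 0^{p+k} 1 0^p. Its reverse is 0^p 1 0^{p+k}, which differs from xy^2z since k ≥ 1. So xy^2z is not a palindrome and xy^2z ∉ L.
Contradiction. Therefore L is not regular.

0^{p+k} 1 0^p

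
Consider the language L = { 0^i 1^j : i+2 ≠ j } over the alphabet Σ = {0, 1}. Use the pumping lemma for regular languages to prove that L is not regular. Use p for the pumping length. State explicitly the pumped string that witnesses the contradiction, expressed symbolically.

Toward a contradiction, assume L is regular with pumping length p.
Choose w = 0^p 1^{p+p!+2}. Since p ≠ (p+p!+2)-2 = p+p!, w ∈ L; and |w| ≥ p.
By the pumping lemma, w = xyz with |xy| ≤ p and y is nonempty.
The first p characters of w are 0's, so xy (and hence y) consists only of 0's. Write y = 0^k, 1 ≤ k ≤ p.
Since 1 ≤ k ≤ p, k divides p!; set t = 1 + p!/k. Then xy^t z has p + (p!/k)·k = p + p! copies of 0. Now the 0-count is p+p! and (1-count)-2 = (p+p!+2)-2 = p+p!, so i+2 ≠ j fails. So xy^t z = 0^{p+p!} 1^{p+p!+2} ∉ L.
This contradicts the pumping lemma, so L is not regular.

0^{p+p!} 1^{p+p!+2}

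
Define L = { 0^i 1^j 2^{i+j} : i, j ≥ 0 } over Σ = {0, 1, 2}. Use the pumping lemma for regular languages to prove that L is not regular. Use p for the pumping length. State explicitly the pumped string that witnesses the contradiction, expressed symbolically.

Toward a contradiction, assume L is regular with pumping length p.
Take w = 0^p 1^p 2^{2p} ∈ L (with i=j=p, i+j=2p), |w| = 4p ≥ p.
Write w = xyz as guaranteed by the lemma, with |xy| ≤ p and |y| ≥ 1.
The first p characters of w are 0's, so xy (and hence y) consists only of 0's. Write y = 0^k, 1 ≤ k ≤ p.
Consider xy^2z = 0^{p+k} 1^p 2^{2p}. Now the 0- and 1-counts sum to 2p+k, but the 2-count is 2p ≠ 2p+k. So xy^2z ∉ L.
Contradiction. Therefore L is not regular.

0^{p+k} 1^p 2^{2p}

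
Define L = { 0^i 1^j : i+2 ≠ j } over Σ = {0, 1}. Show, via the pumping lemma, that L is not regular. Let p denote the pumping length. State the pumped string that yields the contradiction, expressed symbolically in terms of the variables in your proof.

0^{p+p!} 1^{p+p!+2}

Assume L is regular. Let p be the pumping length given by the pumping lemma.
Choose w = 0^p 1^{p+p!+2}. Since p ≠ (p+p!+2)-2 = p+p!, w ∈ L; and |w| ≥ p.
The pumping lemma gives a decomposition w = xyz where |xy| ≤ p and |y| > 0.
Because |xy| ≤ p and w begins with p copies of 0, we have y = 0^k with 1 ≤ k ≤ p.
Since 1 ≤ k ≤ p, k divides p!; set t = 1 + p!/k. Then xy^t z has p + (p!/k)·k = p + p! copies of 0. Now the 0-count is p+p! and (1-count)-2 = (p+p!+2)-2 = p+p!, so i+2 ≠ j fails. So xy^t z = 0^{p+p!} 1^{p+p!+2} ∉ L.
Contradiction. Therefore L is not regular.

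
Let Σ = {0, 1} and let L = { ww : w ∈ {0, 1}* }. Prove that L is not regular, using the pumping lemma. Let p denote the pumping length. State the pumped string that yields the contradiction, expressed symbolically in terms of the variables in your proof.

0^{p+k} 1^p 0^p 1^p

Toward a contradiction, assume L is regular with pumping length p.
Take w = 0^p 1^p 0^p 1^p = uu where u = 0^p1^p; then w ∈ L and |w| = 4p ≥ p.
By the pumping lemma, w = xyz with |xy| ≤ p and |y| ≥ 1.
Because |xy| ≤ p and w begins with p copies of 0, we have y = 0^k with 1 ≤ k ≤ p.
Pump with i = 2: xy^2z = 0^{p+k} 1^p 0^p 1^p, of length 4p+k. Suppose this equals vv. The string starts with 0 and ends with 1, so v does too; thus the boundary between the two copies of v is a 1→0 transition. There is exactly one such transition, at position 2p+k, so |v| = 2p+k and |vv| = 4p+2k ≠ 4p+k since k ≥ 1. So xy^2z ∉ L.
Contradiction. Therefore L is not regular.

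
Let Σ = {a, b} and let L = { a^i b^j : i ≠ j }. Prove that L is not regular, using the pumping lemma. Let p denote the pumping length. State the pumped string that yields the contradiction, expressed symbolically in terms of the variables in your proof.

Toward a contradiction, assume L is regular with pumping length p.
Choose w = a^p b^{p+p!}. Since p ≠ p+p!, w ∈ L; and |w| ≥ p.
Write w = xyz as guaranteed by the lemma, with |xy| ≤ p and |y| > 0.
Because |xy| ≤ p and w begins with p copies of a, we have y = a^k with 1 ≤ k ≤ p.
Since 1 ≤ k ≤ p, k divides p!; set t = 1 + p!/k. Then xy^t z has p + (p!/k)·k = p + p! copies of a. Now the a-count equals the b-count, so i ≠ j fails. So xy^t z = a^{p+p!} b^{p+p!} ∉ L.
This contradicts the pumping lemma, so L is not regular.

a^{p+p!} b^{p+p!}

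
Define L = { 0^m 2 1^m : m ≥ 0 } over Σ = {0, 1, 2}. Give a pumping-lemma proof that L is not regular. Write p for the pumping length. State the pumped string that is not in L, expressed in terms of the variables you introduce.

Suppose for contradiction that L is regular, and let p be the pumping length.
Take w = 0^p 2 1^p ∈ L with |w| = 2p+1 ≥ p.
By the pumping lemma, w = xyz with |xy| ≤ p and y is nonempty.
Because |xy| ≤ p and w begins with p copies of 0, we have y = 0^k with 1 ≤ k ≤ p.
Pump with i = 2: xy^2z = 0^{p+k} 2 1^p, which would require p+k = p. But k ≥ 1, so xy^2z ∉ L.
This is a contradiction; hence L is not regular.

0^{p+k} 2 1^p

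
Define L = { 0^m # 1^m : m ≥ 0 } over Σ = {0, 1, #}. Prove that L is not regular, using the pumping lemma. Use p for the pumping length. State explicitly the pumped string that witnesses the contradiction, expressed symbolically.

0^{p+k} # 1^p

Toward a contradiction, assume L is regular with pumping length p.
Take w = 0^p # 1^p ∈ L with |w| = 2p+1 ≥ p.
Write w = xyz as guaranteed by the lemma, with |xy| ≤ p and |y| ≥ 1.
The first p characters of w are 0's, so xy (and hence y) consists only of 0's. Write y = 0^k, 1 ≤ k ≤ p.
Pump with i = 2: xy^2z = 0^{p+k} # 1^p, which would require p+k = p. But k ≥ 1, so xy^2z ∉ L.
Contradiction. Therefore L is not regular.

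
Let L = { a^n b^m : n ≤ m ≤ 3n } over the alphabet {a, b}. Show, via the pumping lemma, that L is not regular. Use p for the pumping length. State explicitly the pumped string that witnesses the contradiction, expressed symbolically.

Toward a contradiction, assume L is regular with pumping length p.
Take w = a^p b^p ∈ L (since p ≤ p ≤ 3p), with |w| = 2p ≥ p.
By the pumping lemma, w = xyz with |xy| ≤ p and |y| > 0.
Since the first p symbols of w are all a's and |xy| ≤ p, y lies entirely in the leading a-block: y = a^k for some k with 1 ≤ k ≤ p.
Pump with i = 2: xy^2z = a^{p+k} b^p. Now n = p+k > p = m, so the condition n ≤ m fails. Thus xy^2z ∉ L.
This is a contradiction; hence L is not regular.

a^{p+k} b^p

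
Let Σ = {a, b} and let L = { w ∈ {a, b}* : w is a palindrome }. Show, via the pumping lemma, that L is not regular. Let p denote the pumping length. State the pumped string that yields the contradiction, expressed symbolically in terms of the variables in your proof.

a^{p+k} b a^p

Toward a contradiction, assume L is regular with pumping length p.
Take w = a^p b a^p, a palindrome of length 2p+1 ≥ p.
The pumping lemma gives a decomposition w = xyz where |xy| ≤ p and y is nonempty.
Because |xy| ≤ p and w begins with p copies of a, we have y = a^k with 1 ≤ k ≤ p.
Pump with i = 2: xy^2z = a^{p+k} b a^p. Its reverse is a^p b a^{p+k}, which differs from xy^2z since k ≥ 1. So xy^2z is not a palindrome and xy^2z ∉ L.
This contradicts the pumping lemma, so L is not regular.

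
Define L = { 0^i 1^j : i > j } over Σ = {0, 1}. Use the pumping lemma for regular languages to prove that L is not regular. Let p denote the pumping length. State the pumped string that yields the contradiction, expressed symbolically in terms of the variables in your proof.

0^{p+1-k} 1^p

Assume L is regular. Let p be the pumping length given by the pumping lemma.
Choose w = 0^{p+1} 1^p ∈ L, with |w| = 2p+1 ≥ p.
The pumping lemma gives a decomposition w = xyz where |xy| ≤ p and |y| ≥ 1.
The first p characters of w are 0's, so xy (and hence y) consists only of 0's. Write y = 0^k, 1 ≤ k ≤ p.
Consider xy^0z = xz = 0^{p+1-k} 1^p. Since k ≥ 1, the 0-count p+1-k is at most p, so i > j fails; thus xz ∉ L.
Contradiction. Therefore L is not regular.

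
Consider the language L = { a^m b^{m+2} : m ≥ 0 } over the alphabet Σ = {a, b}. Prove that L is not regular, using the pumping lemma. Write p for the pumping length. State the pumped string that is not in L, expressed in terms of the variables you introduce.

Assume L is regular. Let p be the pumping length given by the pumping lemma.
Choose w = a^p b^{p+2}, which is in L with |w| = 2p+2 ≥ p.
The pumping lemma gives a decomposition w = xyz where |xy| ≤ p and |y| ≥ 1.
The first p characters of w are a's, so xy (and hence y) consists only of a's. Write y = a^k, 1 ≤ k ≤ p.
Pump with i = 2: xy^2z = a^{p+k} b^{p+2}. For this to lie in L we would need p+2 = (p+k)+2, which forces k = 0. But k ≥ 1, so xy^2z ∉ L.
This is a contradiction; hence L is not regular.

a^{p+k} b^{p+2}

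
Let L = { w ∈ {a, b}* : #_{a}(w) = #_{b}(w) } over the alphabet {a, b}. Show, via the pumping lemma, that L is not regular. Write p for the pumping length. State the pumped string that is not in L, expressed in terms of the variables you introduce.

Assume L is regular; let p be its pumping constant.
Choose w = a^p b^p ∈ L with |w| = 2p ≥ p.
Write w = xyz as guaranteed by the lemma, with |xy| ≤ p and |y| ≥ 1.
The first p characters of w are a's, so xy (and hence y) consists only of a's. Write y = a^k, 1 ≤ k ≤ p.
Pump with i = 2: xy^2z = a^{p+k} b^p has p+k occurrences of a but only p of b. Since k ≥ 1 the counts differ, so xy^2z ∉ L.
Contradiction. Therefore L is not regular.

a^{p+k} b^p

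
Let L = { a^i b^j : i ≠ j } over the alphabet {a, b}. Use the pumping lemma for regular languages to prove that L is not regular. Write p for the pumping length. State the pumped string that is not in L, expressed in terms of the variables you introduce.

a^{p+p!} b^{p+p!}

Suppose for contradiction that L is regular, and let p be the pumping length.
Choose w = a^p b^{p+p!}. Since p ≠ p+p!, w ∈ L; and |w| ≥ p.
By the pumping lemma, w = xyz with |xy| ≤ p and |y| > 0.
Since the first p symbols of w are all a's and |xy| ≤ p, y lies entirely in the leading a-block: y = a^k for some k with 1 ≤ k ≤ p.
Since 1 ≤ k ≤ p, k divides p!; set t = 1 + p!/k. Then xy^t z has p + (p!/k)·k = p + p! copies of a. Now the a-count equals the b-count, so i ≠ j fails. So xy^t z = a^{p+p!} b^{p+p!} ∉ L.
Contradiction. Therefore L is not regular.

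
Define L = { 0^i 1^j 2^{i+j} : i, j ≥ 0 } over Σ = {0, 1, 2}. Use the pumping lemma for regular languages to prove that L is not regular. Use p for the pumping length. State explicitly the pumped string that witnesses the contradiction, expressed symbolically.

Assume L is regular; let p be its pumping constant.
Take w = 0^p 1^p 2^{2p} ∈ L (with i=j=p, i+j=2p), |w| = 4p ≥ p.
Write w = xyz as guaranteed by the lemma, with |xy| ≤ p and y is nonempty.
Because |xy| ≤ p and w begins with p copies of 0, we have y = 0^k with 1 ≤ k ≤ p.
Consider xy^2z = 0^{p+k} 1^p 2^{2p}. Now the 0- and 1-counts sum to 2p+k, but the 2-count is 2p ≠ 2p+k. So xy^2z ∉ L.
This is a contradiction; hence L is not regular.

0^{p+k} 1^p 2^{2p}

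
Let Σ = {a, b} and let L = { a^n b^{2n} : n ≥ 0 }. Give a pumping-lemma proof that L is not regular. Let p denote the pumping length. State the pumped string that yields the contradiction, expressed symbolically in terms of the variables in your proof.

a^{p+k} b^{2p}

Assume L is regular; let p be its pumping constant.
Choose w = a^p b^{2p}, which is in L with |w| = 3p ≥ p.
Write w = xyz as guaranteed by the lemma, with |xy| ≤ p and y is nonempty.
The first p characters of w are a's, so xy (and hence y) consists only of a's. Write y = a^k, 1 ≤ k ≤ p.
Pump with i = 2: xy^2z = a^{p+k} b^{2p}. For this to lie in L we would need 2p = 2(p+k), which forces k = 0. But k ≥ 1, so xy^2z ∉ L.
This is a contradiction; hence L is not regular.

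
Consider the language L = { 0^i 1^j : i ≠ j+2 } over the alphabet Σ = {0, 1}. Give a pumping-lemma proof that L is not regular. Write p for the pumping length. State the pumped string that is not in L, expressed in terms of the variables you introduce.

Assume L is regular. Let p be the pumping length given by the pumping lemma.
Choose w = 0^p 1^{p+p!-2}. Since p ≠ (p+p!-2)+2 = p+p!, w ∈ L; and |w| ≥ p.
Write w = xyz as guaranteed by the lemma, with |xy| ≤ p and |y| > 0.
Since the first p symbols of w are all 0's and |xy| ≤ p, y lies entirely in the leading 0-block: y = 0^k for some k with 1 ≤ k ≤ p.
Since 1 ≤ k ≤ p, k divides p!; set t = 1 + p!/k. Then xy^t z has p + (p!/k)·k = p + p! copies of 0. Now the 0-count is p+p! and (1-count)+2 = (p+p!-2)+2 = p+p!, so i ≠ j+2 fails. So xy^t z = 0^{p+p!} 1^{p+p!-2} ∉ L.
This is a contradiction; hence L is not regular.

0^{p+p!} 1^{p+p!-2}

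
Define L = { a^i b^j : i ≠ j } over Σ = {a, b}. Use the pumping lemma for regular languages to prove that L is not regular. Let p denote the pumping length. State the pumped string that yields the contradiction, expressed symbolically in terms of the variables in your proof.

Assume L is regular. Let p be the pumping length given by the pumping lemma.
Choose w = a^p b^{p+p!}. Since p ≠ p+p!, w ∈ L; and |w| ≥ p.
Write w = xyz as guaranteed by the lemma, with |xy| ≤ p and |y| > 0.
Since the first p symbols of w are all a's and |xy| ≤ p, y lies entirely in the leading a-block: y = a^k for some k with 1 ≤ k ≤ p.
Since 1 ≤ k ≤ p, k divides p!; set t = 1 + p!/k. Then xy^t z has p + (p!/k)·k = p + p! copies of a. Now the a-count equals the b-count, so i ≠ j fails. So xy^t z = a^{p+p!} b^{p+p!} ∉ L.
This is a contradiction; hence L is not regular.

a^{p+p!} b^{p+p!}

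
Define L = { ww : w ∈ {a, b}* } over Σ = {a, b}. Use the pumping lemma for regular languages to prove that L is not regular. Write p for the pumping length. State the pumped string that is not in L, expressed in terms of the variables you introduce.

Assume L is regular. Let p be the pumping length given by the pumping lemma.
Take w = a^p b^p a^p b^p = uu where u = a^pb^p; then w ∈ L and |w| = 4p ≥ p.
Write w = xyz as guaranteed by the lemma, with |xy| ≤ p and |y| > 0.
Because |xy| ≤ p and w begins with p copies of a, we have y = a^k with 1 ≤ k ≤ p.
Pump with i = 2: xy^2z = a^{p+k} b^p a^p b^p, of length 4p+k. Suppose this equals vv. The string starts with a and ends with b, so v does too; thus the boundary between the two copies of v is a b→a transition. There is exactly one such transition, at position 2p+k, so |v| = 2p+k and |vv| = 4p+2k ≠ 4p+k since k ≥ 1. So xy^2z ∉ L.
This contradicts the pumping lemma, so L is not regular.

a^{p+k} b^p a^p b^p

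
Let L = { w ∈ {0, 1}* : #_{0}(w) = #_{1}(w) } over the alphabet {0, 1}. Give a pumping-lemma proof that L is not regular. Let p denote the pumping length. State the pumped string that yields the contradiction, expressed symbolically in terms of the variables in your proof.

0^{p+k} 1^p

Assume L is regular; let p be its pumping constant.
Choose w = 0^p 1^p ∈ L with |w| = 2p ≥ p.
Write w = xyz as guaranteed by the lemma, with |xy| ≤ p and |y| > 0.
Since the first p symbols of w are all 0's and |xy| ≤ p, y lies entirely in the leading 0-block: y = 0^k for some k with 1 ≤ k ≤ p.
Pump with i = 2: xy^2z = 0^{p+k} 1^p has p+k occurrences of 0 but only p of 1. Since k ≥ 1 the counts differ, so xy^2z ∉ L.
Contradiction. Therefore L is not regular.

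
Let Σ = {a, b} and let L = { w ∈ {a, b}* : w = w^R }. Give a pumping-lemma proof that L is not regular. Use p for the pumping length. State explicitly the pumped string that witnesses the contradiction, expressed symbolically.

Assume L is regular; let p be its pumping constant.
Take w = a^p b a^p, a palindrome of length 2p+1 ≥ p.
By the pumping lemma, w = xyz with |xy| ≤ p and |y| ≥ 1.
The first p characters of w are a's, so xy (and hence y) consists only of a's. Write y = a^k, 1 ≤ k ≤ p.
Pump with i = 2: xy^2z = a^{p+k} b a^p. Its reverse is a^p b a^{p+k}, which differs from xy^2z since k ≥ 1. So xy^2z is not a palindrome and xy^2z ∉ L.
This is a contradiction; hence L is not regular.

a^{p+k} b a^p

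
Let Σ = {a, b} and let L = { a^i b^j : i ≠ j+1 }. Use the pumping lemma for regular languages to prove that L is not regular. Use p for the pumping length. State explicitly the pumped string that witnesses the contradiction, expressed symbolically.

Toward a contradiction, assume L is regular with pumping length p.
Choose w = a^p b^{p+p!-1}. Since p ≠ (p+p!-1)+1 = p+p!, w ∈ L; and |w| ≥ p.
By the pumping lemma, w = xyz with |xy| ≤ p and |y| ≥ 1.
The first p characters of w are a's, so xy (and hence y) consists only of a's. Write y = a^k, 1 ≤ k ≤ p.
Since 1 ≤ k ≤ p, k divides p!; set t = 1 + p!/k. Then xy^t z has p + (p!/k)·k = p + p! copies of a. Now the a-count is p+p! and (b-count)+1 = (p+p!-1)+1 = p+p!, so i ≠ j+1 fails. So xy^t z = a^{p+p!} b^{p+p!-1} ∉ L.
Contradiction. Therefore L is not regular.

a^{p+p!} b^{p+p!-1}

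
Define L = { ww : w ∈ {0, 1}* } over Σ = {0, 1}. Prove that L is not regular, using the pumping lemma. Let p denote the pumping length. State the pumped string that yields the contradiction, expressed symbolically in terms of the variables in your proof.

Assume L is regular; let p be its pumping constant.
Take w = 0^p 1^p 0^p 1^p = uu where u = 0^p1^p; then w ∈ L and |w| = 4p ≥ p.
Write w = xyz as guaranteed by the lemma, with |xy| ≤ p and |y| > 0.
Since the first p symbols of w are all 0's and |xy| ≤ p, y lies entirely in the leading 0-block: y = 0^k for some k with 1 ≤ k ≤ p.
Pump with i = 2: xy^2z = 0^{p+k} 1^p 0^p 1^p, of length 4p+k. Suppose this equals vv. The string starts with 0 and ends with 1, so v does too; thus the boundary between the two copies of v is a 1→0 transition. There is exactly one such transition, at position 2p+k, so |v| = 2p+k and |vv| = 4p+2k ≠ 4p+k since k ≥ 1. So xy^2z ∉ L.
This is a contradiction; hence L is not regular.

0^{p+k} 1^p 0^p 1^p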